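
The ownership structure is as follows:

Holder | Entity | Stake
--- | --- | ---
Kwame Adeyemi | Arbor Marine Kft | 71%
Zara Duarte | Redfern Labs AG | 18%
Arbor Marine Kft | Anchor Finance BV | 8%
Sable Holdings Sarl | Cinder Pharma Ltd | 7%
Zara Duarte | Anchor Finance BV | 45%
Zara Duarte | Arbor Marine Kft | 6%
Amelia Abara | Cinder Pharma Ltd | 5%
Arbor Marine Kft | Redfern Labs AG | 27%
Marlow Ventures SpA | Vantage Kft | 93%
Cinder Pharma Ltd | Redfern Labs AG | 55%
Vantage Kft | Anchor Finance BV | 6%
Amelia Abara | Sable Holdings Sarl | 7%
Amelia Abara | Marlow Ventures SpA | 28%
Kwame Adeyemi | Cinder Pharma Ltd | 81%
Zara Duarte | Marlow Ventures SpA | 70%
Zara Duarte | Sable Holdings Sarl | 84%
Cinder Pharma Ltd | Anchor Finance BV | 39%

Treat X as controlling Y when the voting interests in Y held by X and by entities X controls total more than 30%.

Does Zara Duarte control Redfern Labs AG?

Zara holds 70% of Marlow, so Zara controls Marlow.
Zara holds 84% of Sable, so Zara controls Sable.
Marlow holds 93% of Vantage, so Zara controls Vantage.
Vantage and Zara together hold 6% + 45% = 51% of Anchor, so Zara controls Anchor.
In Redfern, Zara's side holds only 18%, not > 30%.
So Zara does not control Redfern.

No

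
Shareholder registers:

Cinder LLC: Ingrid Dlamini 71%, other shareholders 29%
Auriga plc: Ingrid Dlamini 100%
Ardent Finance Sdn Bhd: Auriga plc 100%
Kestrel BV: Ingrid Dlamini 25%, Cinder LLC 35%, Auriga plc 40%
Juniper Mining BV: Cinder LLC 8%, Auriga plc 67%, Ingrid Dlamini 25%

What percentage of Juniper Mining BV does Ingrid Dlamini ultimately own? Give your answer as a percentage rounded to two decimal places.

Ingrid reaches Juniper along 3 paths.
Via Cinder: 71% × 8% = 5.68%.
Via Auriga: 100% × 67% = 67%.
Direct stake: 25% = 25%.
Total: 5.68% + 67% + 25% = 97.68%.

97.68%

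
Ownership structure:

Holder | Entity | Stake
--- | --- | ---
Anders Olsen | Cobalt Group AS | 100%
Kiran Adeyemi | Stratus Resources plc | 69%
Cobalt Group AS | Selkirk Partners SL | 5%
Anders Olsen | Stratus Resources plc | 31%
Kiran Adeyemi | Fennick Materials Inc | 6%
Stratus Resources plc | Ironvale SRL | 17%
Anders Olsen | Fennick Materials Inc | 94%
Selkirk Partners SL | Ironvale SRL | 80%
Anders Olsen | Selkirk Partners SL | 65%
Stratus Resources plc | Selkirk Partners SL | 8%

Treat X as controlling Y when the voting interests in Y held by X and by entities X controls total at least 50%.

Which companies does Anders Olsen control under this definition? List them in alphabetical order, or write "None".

Cobalt Group AS, Fennick Materials Inc, Ironvale SRL, Selkirk Partners SL

Anders holds 100% of Cobalt, so Anders controls Cobalt.
Anders holds 94% of Fennick, so Anders controls Fennick.
Cobalt and Anders together hold 5% + 65% = 70% of Selkirk, so Anders controls Selkirk.
Selkirk holds 80% of Ironvale, so Anders controls Ironvale.
No other company's threshold is met.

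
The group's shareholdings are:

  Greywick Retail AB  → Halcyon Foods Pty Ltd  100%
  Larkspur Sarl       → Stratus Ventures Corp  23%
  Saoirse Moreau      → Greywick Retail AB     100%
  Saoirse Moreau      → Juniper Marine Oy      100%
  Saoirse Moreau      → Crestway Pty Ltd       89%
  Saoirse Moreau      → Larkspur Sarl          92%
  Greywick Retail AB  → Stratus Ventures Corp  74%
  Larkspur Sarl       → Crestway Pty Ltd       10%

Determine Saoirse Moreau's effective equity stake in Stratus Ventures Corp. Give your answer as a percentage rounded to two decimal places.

Saoirse reaches Stratus along 2 paths.
Via Greywick: 100% × 74% = 74%.
Via Larkspur: 92% × 23% = 21.16%.
Total: 74% + 21.16% = 95.16%.

95.16%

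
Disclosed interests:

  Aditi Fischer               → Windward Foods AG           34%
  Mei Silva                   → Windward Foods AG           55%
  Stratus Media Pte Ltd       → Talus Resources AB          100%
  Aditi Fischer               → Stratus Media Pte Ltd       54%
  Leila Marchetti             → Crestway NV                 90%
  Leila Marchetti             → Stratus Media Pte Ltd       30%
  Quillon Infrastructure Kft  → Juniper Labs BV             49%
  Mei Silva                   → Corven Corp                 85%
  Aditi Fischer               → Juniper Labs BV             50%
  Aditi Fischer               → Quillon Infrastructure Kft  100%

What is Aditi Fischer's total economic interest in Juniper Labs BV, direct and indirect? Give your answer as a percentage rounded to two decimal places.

99.00%

Aditi reaches Juniper along 2 paths.
Via Quillon: 100% × 49% = 49%.
Direct stake: 50% = 50%.
Total: 49% + 50% = 99%.
Rounded: 99.00%.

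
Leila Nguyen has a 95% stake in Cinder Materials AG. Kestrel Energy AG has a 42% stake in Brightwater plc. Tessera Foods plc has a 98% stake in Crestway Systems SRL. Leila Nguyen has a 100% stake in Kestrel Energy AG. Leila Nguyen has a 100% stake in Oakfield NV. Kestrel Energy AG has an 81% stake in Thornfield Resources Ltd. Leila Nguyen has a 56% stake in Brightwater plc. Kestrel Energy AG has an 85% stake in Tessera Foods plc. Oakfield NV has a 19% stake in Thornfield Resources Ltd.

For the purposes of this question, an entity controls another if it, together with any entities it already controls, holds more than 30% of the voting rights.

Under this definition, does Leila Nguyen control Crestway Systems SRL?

Leila holds 100% of Kestrel, so Leila controls Kestrel.
Kestrel holds 85% of Tessera, so Leila controls Tessera.
Tessera holds 98% of Crestway, so Leila controls Crestway.

Yes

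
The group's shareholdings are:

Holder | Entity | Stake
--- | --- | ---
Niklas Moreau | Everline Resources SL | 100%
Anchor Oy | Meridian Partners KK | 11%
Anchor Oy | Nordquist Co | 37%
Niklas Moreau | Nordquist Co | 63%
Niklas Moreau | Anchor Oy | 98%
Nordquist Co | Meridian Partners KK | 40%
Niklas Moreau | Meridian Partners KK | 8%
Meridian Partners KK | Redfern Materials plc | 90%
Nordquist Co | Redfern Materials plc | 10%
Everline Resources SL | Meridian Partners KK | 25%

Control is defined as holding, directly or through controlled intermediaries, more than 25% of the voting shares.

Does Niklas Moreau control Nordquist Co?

Yes

Niklas holds 98% of Anchor, so Niklas controls Anchor.
Niklas and Anchor together hold 63% + 37% = 100% of Nordquist, so Niklas controls Nordquist.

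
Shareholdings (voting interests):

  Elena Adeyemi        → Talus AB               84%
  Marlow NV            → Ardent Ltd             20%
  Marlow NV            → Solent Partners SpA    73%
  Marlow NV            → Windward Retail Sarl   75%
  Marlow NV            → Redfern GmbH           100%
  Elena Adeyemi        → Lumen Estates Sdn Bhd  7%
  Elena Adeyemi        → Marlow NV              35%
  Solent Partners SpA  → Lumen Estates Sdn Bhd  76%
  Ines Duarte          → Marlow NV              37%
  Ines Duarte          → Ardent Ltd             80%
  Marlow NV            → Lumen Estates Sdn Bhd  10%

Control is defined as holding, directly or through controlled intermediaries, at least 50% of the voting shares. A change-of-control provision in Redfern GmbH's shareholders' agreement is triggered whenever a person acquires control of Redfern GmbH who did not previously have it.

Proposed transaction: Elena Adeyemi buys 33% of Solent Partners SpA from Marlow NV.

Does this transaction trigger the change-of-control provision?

No

The purchase adds only to Elena's holdings (Marlow's stake shrinks), so Elena is the only person who could newly come to control Redfern.
Elena holds 84% of Talus, so Elena controls Talus.
Neither Elena nor any entity Elena controls holds any voting interest in Redfern.
So before the transaction, Elena does not control Redfern.
After the purchase, Elena holds 33% of Solent directly, and Marlow's stake falls to 40%.
Elena's side now holds 33% of Solent, not ≥ 50%, so Elena still does not control Solent.
After the transaction, neither Elena nor any entity Elena controls holds a voting interest in Redfern, so Elena still does not control it.
No new person acquires control, so the clause is not triggered.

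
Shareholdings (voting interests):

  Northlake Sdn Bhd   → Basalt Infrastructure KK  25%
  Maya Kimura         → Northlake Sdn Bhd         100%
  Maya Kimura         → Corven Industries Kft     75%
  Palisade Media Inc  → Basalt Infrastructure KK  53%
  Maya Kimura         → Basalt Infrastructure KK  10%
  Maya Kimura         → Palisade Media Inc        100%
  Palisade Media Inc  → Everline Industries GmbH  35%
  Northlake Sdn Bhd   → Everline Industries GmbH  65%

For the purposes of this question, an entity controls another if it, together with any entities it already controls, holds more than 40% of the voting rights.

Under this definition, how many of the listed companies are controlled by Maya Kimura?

5

Maya holds 100% of Palisade, so Maya controls Palisade.
Maya holds 75% of Corven, so Maya controls Corven.
Maya holds 100% of Northlake, so Maya controls Northlake.
Northlake and Palisade together hold 65% + 35% = 100% of Everline, so Maya controls Everline.
Palisade and Northlake and Maya together hold 53% + 25% + 10% = 88% of Basalt, so Maya controls Basalt.
Maya controls 5 companies.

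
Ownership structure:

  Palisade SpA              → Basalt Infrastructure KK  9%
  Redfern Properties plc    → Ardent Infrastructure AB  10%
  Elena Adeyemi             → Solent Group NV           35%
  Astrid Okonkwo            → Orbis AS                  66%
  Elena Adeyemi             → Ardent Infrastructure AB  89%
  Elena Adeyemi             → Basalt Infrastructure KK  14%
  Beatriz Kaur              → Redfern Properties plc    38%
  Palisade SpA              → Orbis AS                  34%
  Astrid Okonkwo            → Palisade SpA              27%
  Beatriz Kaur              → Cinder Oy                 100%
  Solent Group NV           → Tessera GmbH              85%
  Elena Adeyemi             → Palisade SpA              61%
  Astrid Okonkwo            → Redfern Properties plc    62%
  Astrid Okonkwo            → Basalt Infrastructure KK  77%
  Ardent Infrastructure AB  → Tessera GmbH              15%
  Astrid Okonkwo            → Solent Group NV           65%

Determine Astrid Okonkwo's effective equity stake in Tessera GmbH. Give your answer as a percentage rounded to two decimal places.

Astrid reaches Tessera along 2 paths.
Via Redfern → Ardent: 62% × 10% × 15% = 0.93%.
Via Solent: 65% × 85% = 55.25%.
Total: 0.93% + 55.25% = 56.18%.

56.18%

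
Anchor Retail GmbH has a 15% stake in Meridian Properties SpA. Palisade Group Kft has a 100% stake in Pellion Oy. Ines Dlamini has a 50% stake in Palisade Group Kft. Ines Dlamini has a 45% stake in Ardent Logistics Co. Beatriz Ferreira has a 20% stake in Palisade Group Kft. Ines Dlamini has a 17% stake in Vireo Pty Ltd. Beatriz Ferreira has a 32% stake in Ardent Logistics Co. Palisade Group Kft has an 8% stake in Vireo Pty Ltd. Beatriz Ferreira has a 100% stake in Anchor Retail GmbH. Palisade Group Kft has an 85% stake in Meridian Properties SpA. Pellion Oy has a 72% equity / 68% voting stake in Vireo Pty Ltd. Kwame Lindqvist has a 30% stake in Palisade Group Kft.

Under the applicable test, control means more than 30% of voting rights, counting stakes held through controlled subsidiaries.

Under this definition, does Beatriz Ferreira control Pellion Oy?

No

Beatriz holds 100% of Anchor, so Beatriz controls Anchor.
Beatriz holds 32% of Ardent, so Beatriz controls Ardent.
Neither Beatriz nor any entity Beatriz controls holds any voting interest in Pellion.
So Beatriz does not control Pellion.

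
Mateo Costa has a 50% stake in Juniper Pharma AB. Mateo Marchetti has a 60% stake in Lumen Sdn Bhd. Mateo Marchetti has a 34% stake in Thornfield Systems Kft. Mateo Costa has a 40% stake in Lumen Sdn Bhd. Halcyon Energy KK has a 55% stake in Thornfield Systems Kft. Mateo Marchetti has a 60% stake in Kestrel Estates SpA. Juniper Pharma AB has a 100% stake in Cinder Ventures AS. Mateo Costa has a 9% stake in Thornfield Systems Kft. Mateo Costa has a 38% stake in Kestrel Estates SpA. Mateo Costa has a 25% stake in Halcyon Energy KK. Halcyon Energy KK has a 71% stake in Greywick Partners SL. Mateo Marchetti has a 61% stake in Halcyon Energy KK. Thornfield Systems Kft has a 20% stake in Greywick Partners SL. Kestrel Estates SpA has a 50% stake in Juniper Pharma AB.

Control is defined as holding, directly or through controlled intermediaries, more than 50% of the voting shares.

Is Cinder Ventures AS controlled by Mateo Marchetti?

No

Mateo Marchetti holds 60% of Kestrel, so Mateo Marchetti controls Kestrel.
Mateo Marchetti holds 61% of Halcyon, so Mateo Marchetti controls Halcyon.
Mateo Marchetti and Halcyon together hold 34% + 55% = 89% of Thornfield, so Mateo Marchetti controls Thornfield.
Halcyon and Thornfield together hold 71% + 20% = 91% of Greywick, so Mateo Marchetti controls Greywick.
Mateo Marchetti holds 60% of Lumen, so Mateo Marchetti controls Lumen.
Neither Mateo Marchetti nor any entity Mateo Marchetti controls holds any voting interest in Cinder.
So Mateo Marchetti does not control Cinder.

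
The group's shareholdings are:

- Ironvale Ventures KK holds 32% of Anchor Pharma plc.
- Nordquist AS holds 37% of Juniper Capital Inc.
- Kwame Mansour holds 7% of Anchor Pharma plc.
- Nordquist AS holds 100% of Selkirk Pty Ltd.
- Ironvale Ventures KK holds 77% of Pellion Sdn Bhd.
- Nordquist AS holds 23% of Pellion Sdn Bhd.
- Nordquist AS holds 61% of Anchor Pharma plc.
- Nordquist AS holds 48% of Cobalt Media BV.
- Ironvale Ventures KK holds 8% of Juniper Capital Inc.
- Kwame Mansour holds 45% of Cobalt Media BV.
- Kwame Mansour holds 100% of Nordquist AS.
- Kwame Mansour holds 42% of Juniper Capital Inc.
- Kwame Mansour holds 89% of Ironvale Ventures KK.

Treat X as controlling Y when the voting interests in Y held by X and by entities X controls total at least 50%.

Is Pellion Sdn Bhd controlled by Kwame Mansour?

Kwame holds 89% of Ironvale, so Kwame controls Ironvale.
Kwame holds 100% of Nordquist, so Kwame controls Nordquist.
Nordquist and Ironvale together hold 23% + 77% = 100% of Pellion, so Kwame controls Pellion.

Yes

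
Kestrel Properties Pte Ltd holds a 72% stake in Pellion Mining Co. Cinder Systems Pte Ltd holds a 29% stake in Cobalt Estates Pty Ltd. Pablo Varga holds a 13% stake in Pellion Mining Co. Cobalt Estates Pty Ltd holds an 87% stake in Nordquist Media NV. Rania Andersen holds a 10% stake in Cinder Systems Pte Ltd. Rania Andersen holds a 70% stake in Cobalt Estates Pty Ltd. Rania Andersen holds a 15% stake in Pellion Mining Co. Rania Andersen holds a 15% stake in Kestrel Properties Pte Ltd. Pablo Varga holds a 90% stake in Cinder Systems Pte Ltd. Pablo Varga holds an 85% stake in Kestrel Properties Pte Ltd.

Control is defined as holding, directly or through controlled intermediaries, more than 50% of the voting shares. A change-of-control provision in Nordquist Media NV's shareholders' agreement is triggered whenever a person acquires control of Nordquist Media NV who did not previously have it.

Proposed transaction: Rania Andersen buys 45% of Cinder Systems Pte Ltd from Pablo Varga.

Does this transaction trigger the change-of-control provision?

The purchase adds only to Rania's holdings (Pablo's stake shrinks), so Rania is the only person who could newly come to control Nordquist.
Rania holds 70% of Cobalt, so Rania controls Cobalt.
Cobalt holds 87% of Nordquist, so Rania controls Nordquist.
So Rania already controls Nordquist before the transaction.
After the purchase, Rania's direct stake in Cinder rises to 10% + 45% = 55%, and Pablo's stake falls to 45%.
Rania controlled Nordquist already, so this is not a new person acquiring control; every other person's position is unchanged or reduced.
No new person acquires control, so the clause is not triggered.

No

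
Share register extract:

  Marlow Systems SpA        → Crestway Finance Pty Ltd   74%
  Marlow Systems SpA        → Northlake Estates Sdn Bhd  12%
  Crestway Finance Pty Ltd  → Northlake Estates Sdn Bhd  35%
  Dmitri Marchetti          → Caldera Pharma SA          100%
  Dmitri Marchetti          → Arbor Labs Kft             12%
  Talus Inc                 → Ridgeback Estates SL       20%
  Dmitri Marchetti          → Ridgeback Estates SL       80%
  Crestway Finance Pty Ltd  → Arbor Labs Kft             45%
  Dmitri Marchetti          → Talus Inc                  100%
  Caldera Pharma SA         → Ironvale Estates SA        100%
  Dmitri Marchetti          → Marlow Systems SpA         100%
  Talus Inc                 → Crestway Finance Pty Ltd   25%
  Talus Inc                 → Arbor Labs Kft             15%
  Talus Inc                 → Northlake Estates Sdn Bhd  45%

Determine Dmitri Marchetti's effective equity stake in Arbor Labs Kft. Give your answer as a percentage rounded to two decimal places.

Dmitri reaches Arbor along 4 paths.
Direct stake: 12% = 12%.
Via Talus: 100% × 15% = 15%.
Via Marlow → Crestway: 100% × 74% × 45% = 33.3%.
Via Talus → Crestway: 100% × 25% × 45% = 11.25%.
Total: 12% + 15% + 33.3% + 11.25% = 71.55%.

71.55%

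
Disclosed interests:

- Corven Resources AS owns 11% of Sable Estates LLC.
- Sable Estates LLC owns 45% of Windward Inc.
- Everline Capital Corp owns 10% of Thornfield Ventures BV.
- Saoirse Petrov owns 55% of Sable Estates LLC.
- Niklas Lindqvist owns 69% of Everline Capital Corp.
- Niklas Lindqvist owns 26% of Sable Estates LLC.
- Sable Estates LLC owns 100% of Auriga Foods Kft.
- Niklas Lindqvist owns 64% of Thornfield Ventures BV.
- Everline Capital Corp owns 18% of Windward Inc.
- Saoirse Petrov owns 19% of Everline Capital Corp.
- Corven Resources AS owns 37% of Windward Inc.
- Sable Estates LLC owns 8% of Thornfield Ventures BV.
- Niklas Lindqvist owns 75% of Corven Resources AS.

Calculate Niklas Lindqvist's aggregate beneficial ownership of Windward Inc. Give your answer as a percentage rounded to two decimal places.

Niklas reaches Windward along 4 paths.
Via Everline: 69% × 18% = 12.42%.
Via Corven: 75% × 37% = 27.75%.
Via Sable: 26% × 45% = 11.7%.
Via Corven → Sable: 75% × 11% × 45% = 3.7125%.
Total: 12.42% + 27.75% + 11.7% + 3.7125% = 55.5825%.
Rounded: 55.58%.

55.58%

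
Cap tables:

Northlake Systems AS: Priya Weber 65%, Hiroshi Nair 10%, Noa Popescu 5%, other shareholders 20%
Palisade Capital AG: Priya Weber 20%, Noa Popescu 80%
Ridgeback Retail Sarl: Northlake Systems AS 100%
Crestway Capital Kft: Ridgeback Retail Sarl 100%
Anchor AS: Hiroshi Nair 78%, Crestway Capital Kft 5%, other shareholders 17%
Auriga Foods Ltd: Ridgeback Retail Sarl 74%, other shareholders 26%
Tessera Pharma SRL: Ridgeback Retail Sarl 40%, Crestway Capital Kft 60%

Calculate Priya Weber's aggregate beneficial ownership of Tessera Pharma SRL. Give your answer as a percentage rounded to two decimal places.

Priya reaches Tessera along 2 paths.
Via Northlake → Ridgeback: 65% × 100% × 40% = 26%.
Via Northlake → Ridgeback → Crestway: 65% × 100% × 100% × 60% = 39%.
Total: 26% + 39% = 65%.
Rounded: 65.00%.

65.00%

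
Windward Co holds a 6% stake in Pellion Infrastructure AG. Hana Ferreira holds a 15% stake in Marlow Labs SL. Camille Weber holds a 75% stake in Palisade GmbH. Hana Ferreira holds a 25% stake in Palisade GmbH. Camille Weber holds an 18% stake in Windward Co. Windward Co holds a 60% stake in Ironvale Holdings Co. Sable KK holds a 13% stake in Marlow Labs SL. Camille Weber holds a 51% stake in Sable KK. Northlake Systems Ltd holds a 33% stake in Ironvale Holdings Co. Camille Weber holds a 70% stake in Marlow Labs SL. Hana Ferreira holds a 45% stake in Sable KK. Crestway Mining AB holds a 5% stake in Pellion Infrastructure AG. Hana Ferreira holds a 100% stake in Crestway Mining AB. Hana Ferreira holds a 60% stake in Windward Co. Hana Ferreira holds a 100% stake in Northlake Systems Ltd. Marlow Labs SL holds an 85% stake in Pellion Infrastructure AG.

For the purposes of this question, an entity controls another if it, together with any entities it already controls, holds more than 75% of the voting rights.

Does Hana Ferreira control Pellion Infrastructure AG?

No

Hana holds 100% of Northlake, so Hana controls Northlake.
Hana holds 100% of Crestway, so Hana controls Crestway.
In Pellion, Hana's side holds only 5%, not > 75%.
So Hana does not control Pellion.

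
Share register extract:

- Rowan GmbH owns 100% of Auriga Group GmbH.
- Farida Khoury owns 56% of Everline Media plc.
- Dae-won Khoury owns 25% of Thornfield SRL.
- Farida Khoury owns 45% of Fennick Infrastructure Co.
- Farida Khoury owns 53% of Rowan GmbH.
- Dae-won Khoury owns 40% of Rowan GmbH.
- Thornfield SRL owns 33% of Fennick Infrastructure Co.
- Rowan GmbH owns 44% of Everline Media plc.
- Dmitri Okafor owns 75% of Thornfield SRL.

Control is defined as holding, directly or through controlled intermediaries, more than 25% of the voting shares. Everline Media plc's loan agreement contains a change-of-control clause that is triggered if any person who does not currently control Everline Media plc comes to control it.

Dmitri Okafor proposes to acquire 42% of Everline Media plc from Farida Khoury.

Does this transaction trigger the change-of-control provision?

The purchase adds only to Dmitri's holdings (Farida's stake shrinks), so Dmitri is the only person who could newly come to control Everline.
Dmitri holds 75% of Thornfield, so Dmitri controls Thornfield.
Thornfield holds 33% of Fennick, so Dmitri controls Fennick.
Neither Dmitri nor any entity Dmitri controls holds any voting interest in Everline.
So before the transaction, Dmitri does not control Everline.
After the purchase, Dmitri holds 42% of Everline directly, and Farida's stake falls to 14%.
Dmitri holds 42% of Everline, so Dmitri controls Everline.
Dmitri did not control Everline before and does after, so the clause is triggered.

Yes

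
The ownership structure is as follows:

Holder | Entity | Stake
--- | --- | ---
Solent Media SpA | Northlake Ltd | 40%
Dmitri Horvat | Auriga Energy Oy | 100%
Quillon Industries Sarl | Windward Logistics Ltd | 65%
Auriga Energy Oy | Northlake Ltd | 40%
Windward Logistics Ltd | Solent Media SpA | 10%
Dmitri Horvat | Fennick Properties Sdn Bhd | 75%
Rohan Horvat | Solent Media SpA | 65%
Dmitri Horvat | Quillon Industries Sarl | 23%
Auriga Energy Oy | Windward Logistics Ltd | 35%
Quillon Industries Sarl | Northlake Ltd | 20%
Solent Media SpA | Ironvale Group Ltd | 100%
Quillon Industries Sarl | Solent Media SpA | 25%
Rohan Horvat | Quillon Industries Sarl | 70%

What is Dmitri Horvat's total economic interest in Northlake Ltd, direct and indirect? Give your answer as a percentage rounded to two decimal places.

48.90%

Dmitri reaches Northlake along 5 paths.
Via Quillon → Solent: 23% × 25% × 40% = 2.3%.
Via Quillon → Windward → Solent: 23% × 65% × 10% × 40% = 0.598%.
Via Auriga → Windward → Solent: 100% × 35% × 10% × 40% = 1.4%.
Via Auriga: 100% × 40% = 40%.
Via Quillon: 23% × 20% = 4.6%.
Total: 2.3% + 0.598% + 1.4% + 40% + 4.6% = 48.898%.
Rounded: 48.90%.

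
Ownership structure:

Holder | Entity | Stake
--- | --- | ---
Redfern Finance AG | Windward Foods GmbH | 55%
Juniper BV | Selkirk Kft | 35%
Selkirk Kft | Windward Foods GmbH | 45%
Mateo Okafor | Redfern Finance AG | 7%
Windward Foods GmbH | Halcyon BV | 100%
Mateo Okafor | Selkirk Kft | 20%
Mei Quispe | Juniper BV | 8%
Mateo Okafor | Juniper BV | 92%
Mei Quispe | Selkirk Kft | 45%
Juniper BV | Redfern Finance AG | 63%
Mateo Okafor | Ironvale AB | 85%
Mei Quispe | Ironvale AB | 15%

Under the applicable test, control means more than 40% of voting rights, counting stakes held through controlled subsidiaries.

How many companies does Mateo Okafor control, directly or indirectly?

Mateo holds 92% of Juniper, so Mateo controls Juniper.
Mateo holds 85% of Ironvale, so Mateo controls Ironvale.
Juniper and Mateo together hold 35% + 20% = 55% of Selkirk, so Mateo controls Selkirk.
Mateo and Juniper together hold 7% + 63% = 70% of Redfern, so Mateo controls Redfern.
Redfern and Selkirk together hold 55% + 45% = 100% of Windward, so Mateo controls Windward.
Windward holds 100% of Halcyon, so Mateo controls Halcyon.
Mateo controls 6 companies.

6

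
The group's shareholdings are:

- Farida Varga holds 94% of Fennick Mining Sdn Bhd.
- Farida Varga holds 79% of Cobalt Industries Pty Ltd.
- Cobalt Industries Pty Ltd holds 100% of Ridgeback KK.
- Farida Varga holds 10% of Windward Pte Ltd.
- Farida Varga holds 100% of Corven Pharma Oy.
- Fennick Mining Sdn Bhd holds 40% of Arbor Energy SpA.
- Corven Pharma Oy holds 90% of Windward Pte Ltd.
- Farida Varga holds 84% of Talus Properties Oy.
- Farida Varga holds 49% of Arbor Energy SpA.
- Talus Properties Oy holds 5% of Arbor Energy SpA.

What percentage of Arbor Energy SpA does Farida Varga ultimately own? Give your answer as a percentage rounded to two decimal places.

Farida reaches Arbor along 3 paths.
Via Fennick: 94% × 40% = 37.6%.
Direct stake: 49% = 49%.
Via Talus: 84% × 5% = 4.2%.
Total: 37.6% + 49% + 4.2% = 90.8%.
Rounded: 90.80%.

90.80%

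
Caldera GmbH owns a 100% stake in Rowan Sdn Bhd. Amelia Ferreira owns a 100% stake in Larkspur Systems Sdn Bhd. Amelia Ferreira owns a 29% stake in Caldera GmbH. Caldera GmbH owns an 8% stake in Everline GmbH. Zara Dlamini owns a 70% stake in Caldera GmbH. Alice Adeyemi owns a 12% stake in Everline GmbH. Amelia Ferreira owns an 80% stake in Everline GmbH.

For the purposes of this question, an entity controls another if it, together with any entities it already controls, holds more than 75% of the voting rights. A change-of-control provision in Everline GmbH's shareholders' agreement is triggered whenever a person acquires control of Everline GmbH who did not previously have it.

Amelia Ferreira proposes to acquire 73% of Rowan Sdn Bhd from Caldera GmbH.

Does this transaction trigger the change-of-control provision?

No

The purchase adds only to Amelia's holdings (Caldera's stake shrinks), so Amelia is the only person who could newly come to control Everline.
Amelia holds 80% of Everline, so Amelia controls Everline.
So Amelia already controls Everline before the transaction.
After the purchase, Amelia holds 73% of Rowan directly, and Caldera's stake falls to 27%.
Amelia controlled Everline already, so this is not a new person acquiring control; every other person's position is unchanged or reduced.
No new person acquires control, so the clause is not triggered.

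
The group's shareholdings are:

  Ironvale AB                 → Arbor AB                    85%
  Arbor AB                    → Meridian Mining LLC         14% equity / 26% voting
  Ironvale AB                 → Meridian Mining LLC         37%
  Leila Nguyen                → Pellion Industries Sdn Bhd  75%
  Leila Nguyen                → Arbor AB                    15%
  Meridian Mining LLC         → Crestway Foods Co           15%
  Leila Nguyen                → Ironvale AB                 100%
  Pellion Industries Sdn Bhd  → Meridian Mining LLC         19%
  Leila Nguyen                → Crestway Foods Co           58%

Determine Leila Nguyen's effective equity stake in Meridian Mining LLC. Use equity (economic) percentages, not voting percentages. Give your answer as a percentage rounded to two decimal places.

65.25%

Leila reaches Meridian along 4 paths.
Via Ironvale: 100% × 37% = 37%.
Via Ironvale → Arbor: 100% × 85% × 14% = 11.9%.
Via Arbor: 15% × 14% = 2.1%.
Via Pellion: 75% × 19% = 14.25%.
Total: 37% + 11.9% + 2.1% + 14.25% = 65.25%.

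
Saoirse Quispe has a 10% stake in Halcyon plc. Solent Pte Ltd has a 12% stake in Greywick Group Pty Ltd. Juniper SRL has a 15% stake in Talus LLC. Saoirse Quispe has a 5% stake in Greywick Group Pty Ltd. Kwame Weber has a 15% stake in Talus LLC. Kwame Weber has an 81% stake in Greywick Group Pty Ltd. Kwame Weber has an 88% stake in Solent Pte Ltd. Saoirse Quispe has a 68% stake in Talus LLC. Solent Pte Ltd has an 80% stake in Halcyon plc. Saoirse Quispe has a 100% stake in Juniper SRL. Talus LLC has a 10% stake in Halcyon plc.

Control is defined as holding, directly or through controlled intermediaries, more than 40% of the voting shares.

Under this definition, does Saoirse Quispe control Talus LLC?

Saoirse holds 100% of Juniper, so Saoirse controls Juniper.
Juniper and Saoirse together hold 15% + 68% = 83% of Talus, so Saoirse controls Talus.

Yes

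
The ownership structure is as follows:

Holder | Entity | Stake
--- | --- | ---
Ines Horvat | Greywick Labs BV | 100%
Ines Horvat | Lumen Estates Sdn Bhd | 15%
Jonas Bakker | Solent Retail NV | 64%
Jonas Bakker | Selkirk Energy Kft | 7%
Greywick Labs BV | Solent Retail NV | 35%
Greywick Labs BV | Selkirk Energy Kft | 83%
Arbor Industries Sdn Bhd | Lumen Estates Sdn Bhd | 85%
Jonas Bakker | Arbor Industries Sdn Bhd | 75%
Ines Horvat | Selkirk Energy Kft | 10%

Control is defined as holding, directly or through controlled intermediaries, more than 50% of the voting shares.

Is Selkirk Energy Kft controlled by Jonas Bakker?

Jonas holds 75% of Arbor, so Jonas controls Arbor.
Arbor holds 85% of Lumen, so Jonas controls Lumen.
Jonas holds 64% of Solent, so Jonas controls Solent.
In Selkirk, Jonas's side holds only 7%, not > 50%.
So Jonas does not control Selkirk.

No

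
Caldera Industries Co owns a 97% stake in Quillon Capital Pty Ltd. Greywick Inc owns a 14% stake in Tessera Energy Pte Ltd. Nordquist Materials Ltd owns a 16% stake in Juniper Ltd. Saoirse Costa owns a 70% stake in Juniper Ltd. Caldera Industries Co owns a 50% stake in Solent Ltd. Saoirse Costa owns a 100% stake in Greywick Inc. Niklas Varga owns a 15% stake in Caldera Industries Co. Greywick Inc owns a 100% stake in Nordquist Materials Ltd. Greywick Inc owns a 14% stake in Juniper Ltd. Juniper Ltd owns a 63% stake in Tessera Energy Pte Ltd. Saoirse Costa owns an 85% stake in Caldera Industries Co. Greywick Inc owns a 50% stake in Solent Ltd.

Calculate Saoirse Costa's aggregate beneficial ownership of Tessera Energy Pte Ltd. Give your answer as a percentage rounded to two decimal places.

77.00%

Saoirse reaches Tessera along 4 paths.
Via Greywick → Juniper: 100% × 14% × 63% = 8.82%.
Via Greywick → Nordquist → Juniper: 100% × 100% × 16% × 63% = 10.08%.
Via Juniper: 70% × 63% = 44.1%.
Via Greywick: 100% × 14% = 14%.
Total: 8.82% + 10.08% + 44.1% + 14% = 77%.
Rounded: 77.00%.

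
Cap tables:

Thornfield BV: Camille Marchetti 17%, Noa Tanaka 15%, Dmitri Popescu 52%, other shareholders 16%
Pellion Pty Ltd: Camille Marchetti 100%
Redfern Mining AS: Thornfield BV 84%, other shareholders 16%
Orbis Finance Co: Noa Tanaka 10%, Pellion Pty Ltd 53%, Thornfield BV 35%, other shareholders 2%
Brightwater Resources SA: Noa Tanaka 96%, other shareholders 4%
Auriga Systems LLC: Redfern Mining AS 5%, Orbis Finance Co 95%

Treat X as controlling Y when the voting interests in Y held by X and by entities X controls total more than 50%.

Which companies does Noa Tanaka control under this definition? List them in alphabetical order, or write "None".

Brightwater Resources SA

Noa holds 96% of Brightwater, so Noa controls Brightwater.
No other company's threshold is met.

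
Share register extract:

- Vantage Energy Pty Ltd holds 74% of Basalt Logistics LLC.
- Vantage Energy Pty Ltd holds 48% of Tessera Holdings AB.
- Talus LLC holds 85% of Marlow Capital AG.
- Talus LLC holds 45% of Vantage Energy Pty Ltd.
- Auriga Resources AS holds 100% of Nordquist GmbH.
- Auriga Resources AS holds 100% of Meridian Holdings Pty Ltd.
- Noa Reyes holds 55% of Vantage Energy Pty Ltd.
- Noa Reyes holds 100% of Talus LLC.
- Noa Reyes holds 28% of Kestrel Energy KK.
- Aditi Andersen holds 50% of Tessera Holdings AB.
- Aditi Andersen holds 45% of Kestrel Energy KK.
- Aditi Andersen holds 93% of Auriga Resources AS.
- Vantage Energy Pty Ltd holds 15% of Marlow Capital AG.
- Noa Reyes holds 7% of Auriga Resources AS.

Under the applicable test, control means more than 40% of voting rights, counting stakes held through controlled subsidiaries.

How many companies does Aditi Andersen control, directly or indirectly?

5

Aditi holds 93% of Auriga, so Aditi controls Auriga.
Aditi holds 45% of Kestrel, so Aditi controls Kestrel.
Auriga holds 100% of Nordquist, so Aditi controls Nordquist.
Aditi holds 50% of Tessera, so Aditi controls Tessera.
Auriga holds 100% of Meridian, so Aditi controls Meridian.
No other company's threshold is met.
Aditi controls 5 companies.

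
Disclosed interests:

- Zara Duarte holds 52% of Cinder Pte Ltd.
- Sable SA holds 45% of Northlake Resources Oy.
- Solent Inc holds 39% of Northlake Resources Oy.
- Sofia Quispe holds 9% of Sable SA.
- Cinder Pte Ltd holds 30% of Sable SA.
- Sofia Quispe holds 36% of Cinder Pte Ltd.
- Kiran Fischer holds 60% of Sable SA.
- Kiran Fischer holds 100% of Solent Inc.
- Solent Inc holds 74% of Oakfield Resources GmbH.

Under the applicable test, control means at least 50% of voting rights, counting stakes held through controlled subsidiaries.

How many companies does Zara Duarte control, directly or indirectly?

1

Zara holds 52% of Cinder, so Zara controls Cinder.
No other company's threshold is met.
Zara controls 1 company.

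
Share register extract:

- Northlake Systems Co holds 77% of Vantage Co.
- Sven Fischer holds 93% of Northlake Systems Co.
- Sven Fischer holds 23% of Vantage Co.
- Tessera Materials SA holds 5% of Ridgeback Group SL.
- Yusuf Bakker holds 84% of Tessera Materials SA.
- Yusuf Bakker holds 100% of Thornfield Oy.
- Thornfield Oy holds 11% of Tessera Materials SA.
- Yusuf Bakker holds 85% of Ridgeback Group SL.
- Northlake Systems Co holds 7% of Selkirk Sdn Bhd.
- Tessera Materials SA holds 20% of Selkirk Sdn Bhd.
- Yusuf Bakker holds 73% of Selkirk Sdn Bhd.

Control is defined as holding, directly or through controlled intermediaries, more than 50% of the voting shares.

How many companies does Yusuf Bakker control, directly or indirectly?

Yusuf holds 100% of Thornfield, so Yusuf controls Thornfield.
Yusuf and Thornfield together hold 84% + 11% = 95% of Tessera, so Yusuf controls Tessera.
Tessera and Yusuf together hold 20% + 73% = 93% of Selkirk, so Yusuf controls Selkirk.
Tessera and Yusuf together hold 5% + 85% = 90% of Ridgeback, so Yusuf controls Ridgeback.
No other company's threshold is met.
Yusuf controls 4 companies.

4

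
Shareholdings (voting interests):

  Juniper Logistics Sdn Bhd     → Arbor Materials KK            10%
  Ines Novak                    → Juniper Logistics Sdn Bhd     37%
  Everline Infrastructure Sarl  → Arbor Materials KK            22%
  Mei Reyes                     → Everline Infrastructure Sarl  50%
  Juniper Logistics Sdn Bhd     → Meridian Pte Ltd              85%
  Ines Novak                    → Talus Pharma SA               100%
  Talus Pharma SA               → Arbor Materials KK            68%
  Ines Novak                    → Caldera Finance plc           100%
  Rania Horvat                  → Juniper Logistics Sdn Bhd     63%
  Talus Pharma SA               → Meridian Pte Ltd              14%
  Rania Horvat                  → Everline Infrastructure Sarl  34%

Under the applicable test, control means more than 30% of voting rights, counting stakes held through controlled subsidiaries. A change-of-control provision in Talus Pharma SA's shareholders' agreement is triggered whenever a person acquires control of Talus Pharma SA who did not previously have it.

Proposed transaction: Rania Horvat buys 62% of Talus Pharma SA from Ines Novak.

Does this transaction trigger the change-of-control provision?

The purchase adds only to Rania's holdings (Ines's stake shrinks), so Rania is the only person who could newly come to control Talus.
Rania holds 34% of Everline, so Rania controls Everline.
Rania holds 63% of Juniper, so Rania controls Juniper.
Juniper holds 85% of Meridian, so Rania controls Meridian.
Juniper and Everline together hold 10% + 22% = 32% of Arbor, so Rania controls Arbor.
Neither Rania nor any entity Rania controls holds any voting interest in Talus.
So before the transaction, Rania does not control Talus.
After the purchase, Rania holds 62% of Talus directly, and Ines's stake falls to 38%.
Rania holds 62% of Talus, so Rania controls Talus.
Rania did not control Talus before and does after, so the clause is triggered.

Yes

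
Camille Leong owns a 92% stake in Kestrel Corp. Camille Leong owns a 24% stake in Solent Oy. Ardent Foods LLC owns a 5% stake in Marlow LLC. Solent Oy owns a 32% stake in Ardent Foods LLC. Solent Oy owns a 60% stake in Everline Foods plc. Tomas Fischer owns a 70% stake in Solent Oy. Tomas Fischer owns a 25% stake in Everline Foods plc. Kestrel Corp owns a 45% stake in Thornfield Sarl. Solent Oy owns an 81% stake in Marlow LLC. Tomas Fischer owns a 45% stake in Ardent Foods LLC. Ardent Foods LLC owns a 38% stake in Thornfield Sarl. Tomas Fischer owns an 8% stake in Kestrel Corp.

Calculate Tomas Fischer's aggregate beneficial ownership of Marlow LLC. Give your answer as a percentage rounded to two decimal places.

Tomas reaches Marlow along 3 paths.
Via Solent: 70% × 81% = 56.7%.
Via Ardent: 45% × 5% = 2.25%.
Via Solent → Ardent: 70% × 32% × 5% = 1.12%.
Total: 56.7% + 2.25% + 1.12% = 60.07%.

60.07%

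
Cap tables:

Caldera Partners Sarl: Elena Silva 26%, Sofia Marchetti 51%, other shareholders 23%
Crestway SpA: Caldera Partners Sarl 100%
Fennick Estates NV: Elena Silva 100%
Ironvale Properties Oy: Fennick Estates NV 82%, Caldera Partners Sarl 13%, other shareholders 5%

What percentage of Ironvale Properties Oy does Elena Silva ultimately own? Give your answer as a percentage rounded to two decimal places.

85.38%

Elena reaches Ironvale along 2 paths.
Via Fennick: 100% × 82% = 82%.
Via Caldera: 26% × 13% = 3.38%.
Total: 82% + 3.38% = 85.38%.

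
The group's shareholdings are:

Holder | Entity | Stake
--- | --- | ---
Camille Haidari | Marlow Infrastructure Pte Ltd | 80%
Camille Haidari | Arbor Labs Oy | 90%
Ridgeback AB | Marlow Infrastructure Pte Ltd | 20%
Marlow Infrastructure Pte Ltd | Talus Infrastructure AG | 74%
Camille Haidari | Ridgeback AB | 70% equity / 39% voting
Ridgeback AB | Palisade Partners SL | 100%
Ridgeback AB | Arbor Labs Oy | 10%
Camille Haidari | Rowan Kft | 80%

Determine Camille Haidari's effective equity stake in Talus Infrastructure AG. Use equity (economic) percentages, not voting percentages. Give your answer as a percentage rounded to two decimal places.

69.56%

Camille reaches Talus along 2 paths.
Via Marlow: 80% × 74% = 59.2%.
Via Ridgeback → Marlow: 70% × 20% × 74% = 10.36%.
Total: 59.2% + 10.36% = 69.56%.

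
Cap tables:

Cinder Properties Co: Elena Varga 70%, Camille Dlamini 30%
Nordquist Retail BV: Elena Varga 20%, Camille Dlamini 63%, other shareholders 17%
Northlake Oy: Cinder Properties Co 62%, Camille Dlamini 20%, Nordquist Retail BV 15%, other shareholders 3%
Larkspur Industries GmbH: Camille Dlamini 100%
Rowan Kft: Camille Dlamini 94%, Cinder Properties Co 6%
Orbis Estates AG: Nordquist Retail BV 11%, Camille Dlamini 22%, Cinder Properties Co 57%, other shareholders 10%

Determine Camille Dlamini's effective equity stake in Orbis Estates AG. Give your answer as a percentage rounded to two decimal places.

Camille reaches Orbis along 3 paths.
Via Nordquist: 63% × 11% = 6.93%.
Direct stake: 22% = 22%.
Via Cinder: 30% × 57% = 17.1%.
Total: 6.93% + 22% + 17.1% = 46.03%.

46.03%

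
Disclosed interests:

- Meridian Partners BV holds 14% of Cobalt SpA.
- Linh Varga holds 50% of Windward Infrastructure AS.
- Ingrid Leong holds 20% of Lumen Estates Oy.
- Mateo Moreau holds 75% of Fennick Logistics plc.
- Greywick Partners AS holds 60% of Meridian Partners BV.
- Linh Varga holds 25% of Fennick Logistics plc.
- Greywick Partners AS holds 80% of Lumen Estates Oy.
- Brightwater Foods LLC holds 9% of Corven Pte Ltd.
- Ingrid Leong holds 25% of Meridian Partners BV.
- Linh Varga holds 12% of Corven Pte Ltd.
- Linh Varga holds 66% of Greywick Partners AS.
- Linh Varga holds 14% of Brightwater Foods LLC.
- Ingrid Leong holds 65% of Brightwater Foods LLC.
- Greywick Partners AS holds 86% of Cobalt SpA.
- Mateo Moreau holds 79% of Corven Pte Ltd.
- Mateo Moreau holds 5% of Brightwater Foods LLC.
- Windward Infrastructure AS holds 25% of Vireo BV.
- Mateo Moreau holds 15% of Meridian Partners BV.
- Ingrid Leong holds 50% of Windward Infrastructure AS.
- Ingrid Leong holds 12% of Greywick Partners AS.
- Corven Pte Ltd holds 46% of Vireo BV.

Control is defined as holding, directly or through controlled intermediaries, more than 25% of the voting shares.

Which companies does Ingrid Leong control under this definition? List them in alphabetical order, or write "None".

Brightwater Foods LLC, Windward Infrastructure AS

Ingrid holds 65% of Brightwater, so Ingrid controls Brightwater.
Ingrid holds 50% of Windward, so Ingrid controls Windward.
No other company's threshold is met.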